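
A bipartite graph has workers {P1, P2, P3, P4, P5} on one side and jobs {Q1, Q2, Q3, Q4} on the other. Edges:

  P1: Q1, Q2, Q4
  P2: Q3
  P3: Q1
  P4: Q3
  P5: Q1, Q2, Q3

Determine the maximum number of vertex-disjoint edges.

Unit-capacity flow: source→left, listed edges, right→sink; max matching = max flow.
Augmenting path P1→Q1 (+1); matched 1.
Augmenting path P2→Q3 (+1); matched 2.
Augmenting path P5→Q2 (+1); matched 3.
Augmenting path P3→Q1→P1→Q4 (+1); matched 4.
No augmenting path remains; maximum matching = 4.
König certificate: {P1, P3, P5, Q3} is a vertex cover of size 4 (every listed pair touches it), so no matching can be larger.

4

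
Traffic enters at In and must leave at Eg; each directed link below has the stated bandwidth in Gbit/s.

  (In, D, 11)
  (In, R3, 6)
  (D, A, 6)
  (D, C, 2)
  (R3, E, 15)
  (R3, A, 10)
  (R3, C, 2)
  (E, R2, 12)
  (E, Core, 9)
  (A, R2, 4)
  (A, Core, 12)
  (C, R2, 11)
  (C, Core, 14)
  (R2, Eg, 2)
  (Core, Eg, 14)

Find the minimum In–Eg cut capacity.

Augment In→D→A→R2→Eg: bottleneck 2, flow now 2.
Augment In→D→A→Core→Eg: bottleneck 4, flow now 6.
Augment In→D→C→Core→Eg: bottleneck 2, flow now 8.
Augment In→R3→E→Core→Eg: bottleneck 6, flow now 14.
No augmenting path remains; maximum flow = 14.
By max-flow min-cut, the minimum cut capacity equals the max flow.
In the residual graph, reachable from In: {In, D}.
Min-cut edges: In→R3 (6), D→A (6), D→C (2); capacity 6 + 6 + 2 = 14.

14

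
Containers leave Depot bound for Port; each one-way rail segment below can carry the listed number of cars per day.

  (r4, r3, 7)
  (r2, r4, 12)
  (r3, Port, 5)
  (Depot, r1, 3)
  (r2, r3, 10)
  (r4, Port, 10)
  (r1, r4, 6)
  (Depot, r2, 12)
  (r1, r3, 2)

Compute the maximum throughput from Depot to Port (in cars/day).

Augment Depot→r1→r3→Port: bottleneck 2, flow now 2.
Augment Depot→r1→r4→Port: bottleneck 1, flow now 3.
Augment Depot→r2→r3→Port: bottleneck 3, flow now 6.
Augment Depot→r2→r4→Port: bottleneck 9, flow now 15.
No augmenting path remains; maximum flow = 15.
In the residual graph, reachable from Depot: {Depot}.
Min-cut edges: Depot→r1 (3), Depot→r2 (12); capacity 3 + 12 = 15.
This cut is saturated, so no flow can exceed 15.

15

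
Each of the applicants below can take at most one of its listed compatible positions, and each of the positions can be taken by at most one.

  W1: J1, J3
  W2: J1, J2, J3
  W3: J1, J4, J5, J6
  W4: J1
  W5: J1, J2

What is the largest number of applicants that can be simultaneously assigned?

4

Unit-capacity flow: source→left, listed edges, right→sink; max matching = max flow.
Augmenting path W1→J1 (+1); matched 1.
Augmenting path W2→J2 (+1); matched 2.
Augmenting path W3→J4 (+1); matched 3.
Augmenting path W4→J1→W1→J3 (+1); matched 4.
No augmenting path remains; maximum matching = 4.
König certificate: {W3, J1, J2, J3} is a vertex cover of size 4 (every listed pair touches it), so no matching can be larger.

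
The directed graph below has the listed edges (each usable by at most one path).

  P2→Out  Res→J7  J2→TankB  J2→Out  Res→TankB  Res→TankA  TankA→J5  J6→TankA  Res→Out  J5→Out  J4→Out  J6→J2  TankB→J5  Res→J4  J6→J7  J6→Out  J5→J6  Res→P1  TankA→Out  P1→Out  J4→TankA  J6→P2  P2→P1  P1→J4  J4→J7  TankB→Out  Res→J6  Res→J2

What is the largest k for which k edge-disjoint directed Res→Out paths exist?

7

Assign every edge capacity 1; by Menger, the answer equals the max flow.
Path Res→Out (+1); total 1.
Path Res→P1→Out (+1); total 2.
Path Res→J6→Out (+1); total 3.
Path Res→J2→Out (+1); total 4.
Path Res→TankB→Out (+1); total 5.
Path Res→J4→Out (+1); total 6.
Path Res→TankA→Out (+1); total 7.
No residual Res→Out path; max flow = 7.
Certifying cut of size 7: {Res→J2, Res→J4, Res→J6, Res→Out, Res→P1, Res→TankA, Res→TankB}.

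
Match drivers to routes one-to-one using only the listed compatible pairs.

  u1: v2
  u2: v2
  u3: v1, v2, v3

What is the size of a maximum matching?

2

Unit-capacity flow: source→left, listed edges, right→sink; max matching = max flow.
Augmenting path u1→v2 (+1); matched 1.
Augmenting path u3→v1 (+1); matched 2.
No augmenting path remains; maximum matching = 2.
König certificate: {u3, v2} is a vertex cover of size 2 (every listed pair touches it), so no matching can be larger.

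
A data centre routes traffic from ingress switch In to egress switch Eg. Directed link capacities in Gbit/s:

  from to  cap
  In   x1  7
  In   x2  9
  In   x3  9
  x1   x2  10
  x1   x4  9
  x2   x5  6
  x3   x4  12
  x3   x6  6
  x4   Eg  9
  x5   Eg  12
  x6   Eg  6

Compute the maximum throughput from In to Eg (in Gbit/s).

Augment In→x1→x4→Eg: bottleneck 7, flow now 7.
Augment In→x2→x5→Eg: bottleneck 6, flow now 13.
Augment In→x3→x4→Eg: bottleneck 2, flow now 15.
Augment In→x3→x6→Eg: bottleneck 6, flow now 21.
No augmenting path remains; maximum flow = 21.
In the residual graph, reachable from In: {In, x1, x2, x3, x4}.
Min-cut edges: x2→x5 (6), x3→x6 (6), x4→Eg (9); capacity 6 + 6 + 9 = 21.
This cut is saturated, so no flow can exceed 21.

21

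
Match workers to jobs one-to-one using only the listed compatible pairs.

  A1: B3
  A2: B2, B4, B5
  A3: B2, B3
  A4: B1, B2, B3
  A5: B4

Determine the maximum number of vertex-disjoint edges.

Unit-capacity flow: source→left, listed edges, right→sink; max matching = max flow.
Augmenting path A1→B3 (+1); matched 1.
Augmenting path A2→B2 (+1); matched 2.
Augmenting path A4→B1 (+1); matched 3.
Augmenting path A5→B4 (+1); matched 4.
Augmenting path A3→B2→A2→B5 (+1); matched 5.
No augmenting path remains; maximum matching = 5.
König certificate: {A1, A2, A3, A4, A5} is a vertex cover of size 5 (every listed pair touches it), so no matching can be larger.

5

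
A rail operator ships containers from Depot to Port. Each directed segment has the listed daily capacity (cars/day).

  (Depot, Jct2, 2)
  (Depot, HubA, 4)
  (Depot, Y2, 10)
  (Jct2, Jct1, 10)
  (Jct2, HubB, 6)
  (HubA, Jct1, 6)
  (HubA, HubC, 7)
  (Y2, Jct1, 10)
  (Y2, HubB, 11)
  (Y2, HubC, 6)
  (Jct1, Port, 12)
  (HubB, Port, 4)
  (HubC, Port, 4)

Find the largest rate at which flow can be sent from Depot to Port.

Augment Depot→Jct2→Jct1→Port: bottleneck 2, flow now 2.
Augment Depot→HubA→Jct1→Port: bottleneck 4, flow now 6.
Augment Depot→Y2→Jct1→Port: bottleneck 6, flow now 12.
Augment Depot→Y2→HubB→Port: bottleneck 4, flow now 16.
No augmenting path remains; maximum flow = 16.
In the residual graph, reachable from Depot: {Depot}.
Min-cut edges: Depot→Jct2 (2), Depot→HubA (4), Depot→Y2 (10); capacity 2 + 4 + 10 = 16.
This cut is saturated, so no flow can exceed 16.

16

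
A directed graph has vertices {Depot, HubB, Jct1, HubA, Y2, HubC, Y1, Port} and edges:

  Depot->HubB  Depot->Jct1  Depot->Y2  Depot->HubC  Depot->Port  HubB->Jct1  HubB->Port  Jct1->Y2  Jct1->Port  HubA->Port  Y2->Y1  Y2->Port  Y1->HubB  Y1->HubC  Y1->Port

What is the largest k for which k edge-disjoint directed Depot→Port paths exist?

4

Assign every edge capacity 1; by Menger, the answer equals the max flow.
Path Depot→Port (+1); total 1.
Path Depot→HubB→Port (+1); total 2.
Path Depot→Jct1→Port (+1); total 3.
Path Depot→Y2→Port (+1); total 4.
No residual Depot→Port path; max flow = 4.
Certifying cut of size 4: {Depot→HubB, Depot→Jct1, Depot→Port, Depot→Y2}.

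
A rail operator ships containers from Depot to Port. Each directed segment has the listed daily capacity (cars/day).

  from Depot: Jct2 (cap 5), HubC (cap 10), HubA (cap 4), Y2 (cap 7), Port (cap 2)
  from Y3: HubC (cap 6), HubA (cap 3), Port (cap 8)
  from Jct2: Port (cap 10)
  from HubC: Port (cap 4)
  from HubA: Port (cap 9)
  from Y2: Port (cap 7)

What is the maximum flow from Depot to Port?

22

Augment Depot→Port: bottleneck 2, flow now 2.
Augment Depot→Jct2→Port: bottleneck 5, flow now 7.
Augment Depot→HubC→Port: bottleneck 4, flow now 11.
Augment Depot→HubA→Port: bottleneck 4, flow now 15.
Augment Depot→Y2→Port: bottleneck 7, flow now 22.
No augmenting path remains; maximum flow = 22.
In the residual graph, reachable from Depot: {Depot, HubC}.
Min-cut edges: Depot→Jct2 (5), Depot→HubA (4), Depot→Y2 (7), Depot→Port (2), HubC→Port (4); capacity 5 + 4 + 7 + 2 + 4 = 22.
This cut is saturated, so no flow can exceed 22.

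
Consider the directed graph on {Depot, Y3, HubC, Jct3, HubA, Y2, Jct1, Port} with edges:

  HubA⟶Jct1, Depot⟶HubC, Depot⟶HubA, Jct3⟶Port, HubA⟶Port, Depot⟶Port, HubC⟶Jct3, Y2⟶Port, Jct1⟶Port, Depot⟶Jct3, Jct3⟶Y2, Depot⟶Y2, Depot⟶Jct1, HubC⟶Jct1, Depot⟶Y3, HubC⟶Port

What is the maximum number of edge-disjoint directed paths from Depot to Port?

Assign every edge capacity 1; by Menger, the answer equals the max flow.
Path Depot→Port (+1); total 1.
Path Depot→HubC→Port (+1); total 2.
Path Depot→Jct3→Port (+1); total 3.
Path Depot→HubA→Port (+1); total 4.
Path Depot→Y2→Port (+1); total 5.
Path Depot→Jct1→Port (+1); total 6.
No residual Depot→Port path; max flow = 6.
Certifying cut of size 6: {Depot→HubA, Depot→HubC, Depot→Jct1, Depot→Jct3, Depot→Port, Depot→Y2}.

6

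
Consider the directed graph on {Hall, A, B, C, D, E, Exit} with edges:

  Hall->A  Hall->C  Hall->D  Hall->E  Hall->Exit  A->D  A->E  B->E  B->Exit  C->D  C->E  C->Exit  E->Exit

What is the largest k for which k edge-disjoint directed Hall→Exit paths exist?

Assign every edge capacity 1; by Menger, the answer equals the max flow.
Path Hall→Exit (+1); total 1.
Path Hall→C→Exit (+1); total 2.
Path Hall→E→Exit (+1); total 3.
No residual Hall→Exit path; max flow = 3.
Certifying cut of size 3: {E→Exit, Hall→C, Hall→Exit}.

3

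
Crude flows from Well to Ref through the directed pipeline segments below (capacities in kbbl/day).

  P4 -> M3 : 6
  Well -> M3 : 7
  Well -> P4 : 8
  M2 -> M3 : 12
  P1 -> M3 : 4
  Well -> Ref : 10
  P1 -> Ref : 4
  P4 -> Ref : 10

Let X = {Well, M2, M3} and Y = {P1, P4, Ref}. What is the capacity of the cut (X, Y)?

18

Edges leaving {Well, M2, M3}: Well→P4 (8), Well→Ref (10).
Cut capacity = 8 + 10 = 18.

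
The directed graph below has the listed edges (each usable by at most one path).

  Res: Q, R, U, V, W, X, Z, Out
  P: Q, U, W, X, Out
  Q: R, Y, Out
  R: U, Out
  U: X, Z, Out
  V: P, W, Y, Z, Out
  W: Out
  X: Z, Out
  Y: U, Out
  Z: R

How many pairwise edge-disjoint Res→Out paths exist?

Assign every edge capacity 1; by Menger, the answer equals the max flow.
Path Res→Out (+1); total 1.
Path Res→Q→Out (+1); total 2.
Path Res→R→Out (+1); total 3.
Path Res→U→Out (+1); total 4.
Path Res→V→Out (+1); total 5.
Path Res→W→Out (+1); total 6.
Path Res→X→Out (+1); total 7.
No residual Res→Out path; max flow = 7.
Certifying cut of size 7: {R→Out, Res→Out, Res→Q, Res→V, Res→W, U→Out, X→Out}.

7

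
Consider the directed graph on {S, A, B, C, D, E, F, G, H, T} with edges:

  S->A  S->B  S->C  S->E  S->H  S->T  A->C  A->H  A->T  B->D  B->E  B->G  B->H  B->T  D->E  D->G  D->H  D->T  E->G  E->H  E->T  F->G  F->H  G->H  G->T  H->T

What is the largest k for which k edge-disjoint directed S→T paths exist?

5

Assign every edge capacity 1; by Menger, the answer equals the max flow.
Path S→T (+1); total 1.
Path S→A→T (+1); total 2.
Path S→B→T (+1); total 3.
Path S→E→T (+1); total 4.
Path S→H→T (+1); total 5.
No residual S→T path; max flow = 5.
Certifying cut of size 5: {S→A, S→B, S→E, S→H, S→T}.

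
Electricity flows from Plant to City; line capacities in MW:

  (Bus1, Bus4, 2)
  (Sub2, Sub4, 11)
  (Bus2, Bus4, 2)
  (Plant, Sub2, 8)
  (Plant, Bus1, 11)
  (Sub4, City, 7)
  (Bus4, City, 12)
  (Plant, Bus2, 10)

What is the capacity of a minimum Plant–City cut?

11

Augment Plant→Sub2→Sub4→City: bottleneck 7, flow now 7.
Augment Plant→Bus2→Bus4→City: bottleneck 2, flow now 9.
Augment Plant→Bus1→Bus4→City: bottleneck 2, flow now 11.
No augmenting path remains; maximum flow = 11.
By max-flow min-cut, the minimum cut capacity equals the max flow.
In the residual graph, reachable from Plant: {Plant, Sub2, Bus2, Bus1, Sub4}.
Min-cut edges: Bus2→Bus4 (2), Bus1→Bus4 (2), Sub4→City (7); capacity 2 + 2 + 7 = 11.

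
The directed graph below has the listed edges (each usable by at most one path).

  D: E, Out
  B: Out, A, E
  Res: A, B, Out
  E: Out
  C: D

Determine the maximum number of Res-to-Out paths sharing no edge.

Assign every edge capacity 1; by Menger, the answer equals the max flow.
Path Res→Out (+1); total 1.
Path Res→B→Out (+1); total 2.
No residual Res→Out path; max flow = 2.
Certifying cut of size 2: {Res→B, Res→Out}.

2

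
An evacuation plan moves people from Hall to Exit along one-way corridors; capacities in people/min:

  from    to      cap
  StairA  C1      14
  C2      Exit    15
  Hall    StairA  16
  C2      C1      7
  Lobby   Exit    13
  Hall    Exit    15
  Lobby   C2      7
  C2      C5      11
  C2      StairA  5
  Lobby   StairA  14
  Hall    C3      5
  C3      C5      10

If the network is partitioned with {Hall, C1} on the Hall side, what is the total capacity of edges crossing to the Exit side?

36

Edges leaving {Hall, C1}: Hall→C3 (5), Hall→StairA (16), Hall→Exit (15).
Cut capacity = 5 + 16 + 15 = 36.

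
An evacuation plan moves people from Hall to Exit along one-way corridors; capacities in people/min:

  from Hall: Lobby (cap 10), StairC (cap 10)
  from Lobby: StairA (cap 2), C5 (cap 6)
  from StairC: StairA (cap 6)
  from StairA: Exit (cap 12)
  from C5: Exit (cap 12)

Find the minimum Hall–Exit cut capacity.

14

Augment Hall→Lobby→StairA→Exit: bottleneck 2, flow now 2.
Augment Hall→Lobby→C5→Exit: bottleneck 6, flow now 8.
Augment Hall→StairC→StairA→Exit: bottleneck 6, flow now 14.
No augmenting path remains; maximum flow = 14.
By max-flow min-cut, the minimum cut capacity equals the max flow.
In the residual graph, reachable from Hall: {Hall, Lobby, StairC}.
Min-cut edges: Lobby→StairA (2), Lobby→C5 (6), StairC→StairA (6); capacity 2 + 6 + 6 = 14.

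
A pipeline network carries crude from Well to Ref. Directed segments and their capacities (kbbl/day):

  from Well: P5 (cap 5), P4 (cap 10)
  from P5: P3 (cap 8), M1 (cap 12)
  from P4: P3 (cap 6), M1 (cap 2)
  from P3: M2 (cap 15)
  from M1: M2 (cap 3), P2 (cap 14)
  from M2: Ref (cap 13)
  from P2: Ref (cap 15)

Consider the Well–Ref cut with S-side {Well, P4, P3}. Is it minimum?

No — its capacity is 22, but the minimum cut has capacity 13.

Given cut capacity: 5 + 2 + 15 = 22.
Augment Well→P5→P3→M2→Ref: bottleneck 5, flow now 5.
Augment Well→P4→P3→M2→Ref: bottleneck 6, flow now 11.
Augment Well→P4→M1→M2→Ref: bottleneck 2, flow now 13.
No augmenting path remains; maximum flow = 13.
In the residual graph, reachable from Well: {Well, P4}.
Min-cut edges: Well→P5 (5), P4→P3 (6), P4→M1 (2); capacity 5 + 6 + 2 = 13.
Cut capacity 22 exceeds the max flow 13, so it is not minimum.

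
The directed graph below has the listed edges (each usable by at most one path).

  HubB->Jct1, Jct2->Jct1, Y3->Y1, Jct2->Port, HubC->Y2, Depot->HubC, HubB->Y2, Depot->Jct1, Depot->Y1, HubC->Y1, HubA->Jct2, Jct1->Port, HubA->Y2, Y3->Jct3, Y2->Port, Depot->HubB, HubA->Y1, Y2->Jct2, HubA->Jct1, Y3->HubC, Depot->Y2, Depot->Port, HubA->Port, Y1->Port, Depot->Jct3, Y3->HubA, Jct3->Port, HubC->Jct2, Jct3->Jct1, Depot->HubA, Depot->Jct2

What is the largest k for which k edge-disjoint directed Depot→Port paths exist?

7

Assign every edge capacity 1; by Menger, the answer equals the max flow.
Path Depot→Port (+1); total 1.
Path Depot→HubA→Port (+1); total 2.
Path Depot→Y1→Port (+1); total 3.
Path Depot→Jct3→Port (+1); total 4.
Path Depot→Jct2→Port (+1); total 5.
Path Depot→Jct1→Port (+1); total 6.
Path Depot→Y2→Port (+1); total 7.
No residual Depot→Port path; max flow = 7.
Certifying cut of size 7: {Depot→HubA, Depot→Jct3, Depot→Port, Jct1→Port, Jct2→Port, Y1→Port, Y2→Port}.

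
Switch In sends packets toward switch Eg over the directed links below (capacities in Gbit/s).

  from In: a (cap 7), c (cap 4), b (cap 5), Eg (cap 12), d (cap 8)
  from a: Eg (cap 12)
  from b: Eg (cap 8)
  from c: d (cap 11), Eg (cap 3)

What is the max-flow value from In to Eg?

Augment In→Eg: bottleneck 12, flow now 12.
Augment In→a→Eg: bottleneck 7, flow now 19.
Augment In→b→Eg: bottleneck 5, flow now 24.
Augment In→c→Eg: bottleneck 3, flow now 27.
No augmenting path remains; maximum flow = 27.
In the residual graph, reachable from In: {In, c, d}.
Min-cut edges: In→a (7), In→b (5), In→Eg (12), c→Eg (3); capacity 7 + 5 + 12 + 3 = 27.
This cut is saturated, so no flow can exceed 27.

27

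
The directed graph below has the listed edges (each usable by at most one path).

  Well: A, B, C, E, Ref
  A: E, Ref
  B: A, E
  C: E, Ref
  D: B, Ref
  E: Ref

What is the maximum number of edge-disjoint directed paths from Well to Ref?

4

Assign every edge capacity 1; by Menger, the answer equals the max flow.
Path Well→Ref (+1); total 1.
Path Well→A→Ref (+1); total 2.
Path Well→C→Ref (+1); total 3.
Path Well→E→Ref (+1); total 4.
No residual Well→Ref path; max flow = 4.
Certifying cut of size 4: {A→Ref, E→Ref, Well→C, Well→Ref}.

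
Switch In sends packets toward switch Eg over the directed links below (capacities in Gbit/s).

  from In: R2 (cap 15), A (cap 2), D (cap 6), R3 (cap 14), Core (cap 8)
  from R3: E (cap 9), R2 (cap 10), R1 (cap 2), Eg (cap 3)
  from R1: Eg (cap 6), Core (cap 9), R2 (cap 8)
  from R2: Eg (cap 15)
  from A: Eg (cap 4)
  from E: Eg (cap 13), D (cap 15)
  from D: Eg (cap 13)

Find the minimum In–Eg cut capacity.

Augment In→R3→Eg: bottleneck 3, flow now 3.
Augment In→R2→Eg: bottleneck 15, flow now 18.
Augment In→A→Eg: bottleneck 2, flow now 20.
Augment In→D→Eg: bottleneck 6, flow now 26.
Augment In→R3→R1→Eg: bottleneck 2, flow now 28.
Augment In→R3→E→Eg: bottleneck 9, flow now 37.
No augmenting path remains; maximum flow = 37.
By max-flow min-cut, the minimum cut capacity equals the max flow.
In the residual graph, reachable from In: {In, Core}.
Min-cut edges: In→R3 (14), In→R2 (15), In→A (2), In→D (6); capacity 14 + 15 + 2 + 6 = 37.

37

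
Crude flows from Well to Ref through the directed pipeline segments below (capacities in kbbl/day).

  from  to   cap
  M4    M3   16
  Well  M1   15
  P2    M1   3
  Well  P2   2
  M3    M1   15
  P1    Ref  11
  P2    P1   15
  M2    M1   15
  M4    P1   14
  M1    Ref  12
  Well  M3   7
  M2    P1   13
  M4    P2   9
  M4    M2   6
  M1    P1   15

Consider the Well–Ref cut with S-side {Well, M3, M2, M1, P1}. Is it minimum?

Given cut capacity: 2 + 12 + 11 = 25.
Augment Well→M1→Ref: bottleneck 12, flow now 12.
Augment Well→P2→P1→Ref: bottleneck 2, flow now 14.
Augment Well→M1→P1→Ref: bottleneck 3, flow now 17.
Augment Well→M3→M1→P1→Ref: bottleneck 6, flow now 23.
No augmenting path remains; maximum flow = 23.
In the residual graph, reachable from Well: {Well, M3, P2, M1, P1}.
Min-cut edges: M1→Ref (12), P1→Ref (11); capacity 12 + 11 = 23.
Cut capacity 25 exceeds the max flow 23, so it is not minimum.

No — its capacity is 25, but the minimum cut has capacity 23.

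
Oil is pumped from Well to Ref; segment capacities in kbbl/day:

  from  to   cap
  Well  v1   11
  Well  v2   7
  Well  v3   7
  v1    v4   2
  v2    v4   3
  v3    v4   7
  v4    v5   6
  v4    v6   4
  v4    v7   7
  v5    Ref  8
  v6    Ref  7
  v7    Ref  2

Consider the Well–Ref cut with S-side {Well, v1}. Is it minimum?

Given cut capacity: 7 + 7 + 2 = 16.
Augment Well→v1→v4→v5→Ref: bottleneck 2, flow now 2.
Augment Well→v2→v4→v5→Ref: bottleneck 3, flow now 5.
Augment Well→v3→v4→v5→Ref: bottleneck 1, flow now 6.
Augment Well→v3→v4→v6→Ref: bottleneck 4, flow now 10.
Augment Well→v3→v4→v7→Ref: bottleneck 2, flow now 12.
No augmenting path remains; maximum flow = 12.
In the residual graph, reachable from Well: {Well, v1, v2}.
Min-cut edges: Well→v3 (7), v1→v4 (2), v2→v4 (3); capacity 7 + 2 + 3 = 12.
Cut capacity 16 exceeds the max flow 12, so it is not minimum.

No — its capacity is 16, but the minimum cut has capacity 12.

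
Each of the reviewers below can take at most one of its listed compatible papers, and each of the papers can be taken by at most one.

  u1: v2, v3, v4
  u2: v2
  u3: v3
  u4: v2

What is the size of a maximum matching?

Unit-capacity flow: source→left, listed edges, right→sink; max matching = max flow.
Augmenting path u1→v2 (+1); matched 1.
Augmenting path u3→v3 (+1); matched 2.
Augmenting path u2→v2→u1→v4 (+1); matched 3.
No augmenting path remains; maximum matching = 3.
König certificate: {u1, u3, v2} is a vertex cover of size 3 (every listed pair touches it), so no matching can be larger.

3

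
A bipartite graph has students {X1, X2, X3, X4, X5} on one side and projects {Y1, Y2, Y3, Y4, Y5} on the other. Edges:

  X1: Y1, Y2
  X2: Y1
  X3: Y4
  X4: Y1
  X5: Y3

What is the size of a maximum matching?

4

Unit-capacity flow: source→left, listed edges, right→sink; max matching = max flow.
Augmenting path X1→Y1 (+1); matched 1.
Augmenting path X3→Y4 (+1); matched 2.
Augmenting path X5→Y3 (+1); matched 3.
Augmenting path X2→Y1→X1→Y2 (+1); matched 4.
No augmenting path remains; maximum matching = 4.
König certificate: {X1, X3, X5, Y1} is a vertex cover of size 4 (every listed pair touches it), so no matching can be larger.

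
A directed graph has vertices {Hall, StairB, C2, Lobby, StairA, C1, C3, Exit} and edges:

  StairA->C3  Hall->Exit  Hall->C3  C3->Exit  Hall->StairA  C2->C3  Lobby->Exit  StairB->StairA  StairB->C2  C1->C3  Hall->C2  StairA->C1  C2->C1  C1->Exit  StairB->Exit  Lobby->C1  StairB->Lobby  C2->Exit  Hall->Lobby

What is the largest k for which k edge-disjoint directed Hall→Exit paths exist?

Assign every edge capacity 1; by Menger, the answer equals the max flow.
Path Hall→Exit (+1); total 1.
Path Hall→C2→Exit (+1); total 2.
Path Hall→Lobby→Exit (+1); total 3.
Path Hall→C3→Exit (+1); total 4.
Path Hall→StairA→C1→Exit (+1); total 5.
No residual Hall→Exit path; max flow = 5.
Certifying cut of size 5: {Hall→C2, Hall→C3, Hall→Exit, Hall→Lobby, Hall→StairA}.

5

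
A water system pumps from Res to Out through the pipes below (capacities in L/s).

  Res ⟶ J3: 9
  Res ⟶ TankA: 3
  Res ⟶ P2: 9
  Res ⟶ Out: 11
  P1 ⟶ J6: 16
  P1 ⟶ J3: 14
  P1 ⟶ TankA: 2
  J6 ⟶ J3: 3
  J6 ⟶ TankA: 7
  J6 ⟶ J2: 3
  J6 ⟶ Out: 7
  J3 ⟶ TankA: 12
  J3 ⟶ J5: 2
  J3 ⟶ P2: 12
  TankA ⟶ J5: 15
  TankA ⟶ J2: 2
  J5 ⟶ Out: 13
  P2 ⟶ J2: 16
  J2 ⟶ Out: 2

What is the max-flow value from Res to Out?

25

Augment Res→Out: bottleneck 11, flow now 11.
Augment Res→J3→J5→Out: bottleneck 2, flow now 13.
Augment Res→TankA→J5→Out: bottleneck 3, flow now 16.
Augment Res→P2→J2→Out: bottleneck 2, flow now 18.
Augment Res→J3→TankA→J5→Out: bottleneck 7, flow now 25.
No augmenting path remains; maximum flow = 25.
In the residual graph, reachable from Res: {Res, P2, J2}.
Min-cut edges: Res→J3 (9), Res→TankA (3), Res→Out (11), J2→Out (2); capacity 9 + 3 + 11 + 2 = 25.
This cut is saturated, so no flow can exceed 25.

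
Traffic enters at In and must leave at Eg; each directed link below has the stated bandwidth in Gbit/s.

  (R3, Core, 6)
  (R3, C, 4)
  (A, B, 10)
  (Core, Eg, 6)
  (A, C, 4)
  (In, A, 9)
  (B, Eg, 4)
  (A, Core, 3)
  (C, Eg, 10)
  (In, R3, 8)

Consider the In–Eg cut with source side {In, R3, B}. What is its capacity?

Edges leaving {In, R3, B}: In→A (9), R3→Core (6), R3→C (4), B→Eg (4).
Cut capacity = 9 + 6 + 4 + 4 = 23.

23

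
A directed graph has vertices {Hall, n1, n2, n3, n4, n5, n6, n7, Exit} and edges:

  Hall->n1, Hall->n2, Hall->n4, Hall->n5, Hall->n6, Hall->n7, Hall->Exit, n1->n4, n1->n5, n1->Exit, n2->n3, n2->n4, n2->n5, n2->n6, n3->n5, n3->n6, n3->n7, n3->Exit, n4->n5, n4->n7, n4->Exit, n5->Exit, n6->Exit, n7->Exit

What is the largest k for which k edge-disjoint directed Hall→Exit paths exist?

Assign every edge capacity 1; by Menger, the answer equals the max flow.
Path Hall→Exit (+1); total 1.
Path Hall→n1→Exit (+1); total 2.
Path Hall→n4→Exit (+1); total 3.
Path Hall→n5→Exit (+1); total 4.
Path Hall→n6→Exit (+1); total 5.
Path Hall→n7→Exit (+1); total 6.
Path Hall→n2→n3→Exit (+1); total 7.
No residual Hall→Exit path; max flow = 7.
Certifying cut of size 7: {Hall→Exit, Hall→n1, Hall→n2, Hall→n4, Hall→n5, Hall→n6, Hall→n7}.

7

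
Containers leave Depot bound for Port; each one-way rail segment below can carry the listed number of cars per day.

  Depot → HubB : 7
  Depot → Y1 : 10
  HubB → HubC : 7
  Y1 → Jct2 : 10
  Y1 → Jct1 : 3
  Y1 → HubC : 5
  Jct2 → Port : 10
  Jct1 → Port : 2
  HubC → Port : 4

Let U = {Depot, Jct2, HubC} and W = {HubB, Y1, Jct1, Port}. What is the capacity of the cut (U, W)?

31

Edges leaving {Depot, Jct2, HubC}: Depot→HubB (7), Depot→Y1 (10), Jct2→Port (10), HubC→Port (4).
Cut capacity = 7 + 10 + 10 + 4 = 31.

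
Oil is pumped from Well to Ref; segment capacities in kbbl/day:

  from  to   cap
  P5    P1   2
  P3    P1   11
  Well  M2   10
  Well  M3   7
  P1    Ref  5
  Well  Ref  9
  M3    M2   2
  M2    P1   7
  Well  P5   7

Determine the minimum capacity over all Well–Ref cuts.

14

Augment Well→Ref: bottleneck 9, flow now 9.
Augment Well→P5→P1→Ref: bottleneck 2, flow now 11.
Augment Well→M2→P1→Ref: bottleneck 3, flow now 14.
No augmenting path remains; maximum flow = 14.
By max-flow min-cut, the minimum cut capacity equals the max flow.
In the residual graph, reachable from Well: {Well, M3, P5, M2, P1}.
Min-cut edges: Well→Ref (9), P1→Ref (5); capacity 9 + 5 = 14.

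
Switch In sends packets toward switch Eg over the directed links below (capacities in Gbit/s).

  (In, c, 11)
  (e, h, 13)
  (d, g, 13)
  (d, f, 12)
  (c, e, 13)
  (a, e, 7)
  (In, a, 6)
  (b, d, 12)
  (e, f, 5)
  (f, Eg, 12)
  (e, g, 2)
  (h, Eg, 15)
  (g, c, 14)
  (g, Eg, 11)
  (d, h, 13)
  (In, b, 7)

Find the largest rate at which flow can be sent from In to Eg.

24

Augment In→a→e→f→Eg: bottleneck 5, flow now 5.
Augment In→a→e→g→Eg: bottleneck 1, flow now 6.
Augment In→b→d→f→Eg: bottleneck 7, flow now 13.
Augment In→c→e→g→Eg: bottleneck 1, flow now 14.
Augment In→c→e→h→Eg: bottleneck 10, flow now 24.
No augmenting path remains; maximum flow = 24.
In the residual graph, reachable from In: {In}.
Min-cut edges: In→a (6), In→b (7), In→c (11); capacity 6 + 7 + 11 = 24.
This cut is saturated, so no flow can exceed 24.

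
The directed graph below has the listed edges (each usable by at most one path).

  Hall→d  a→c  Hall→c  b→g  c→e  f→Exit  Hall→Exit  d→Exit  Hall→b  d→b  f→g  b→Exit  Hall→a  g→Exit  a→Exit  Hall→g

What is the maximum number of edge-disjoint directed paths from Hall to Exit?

5

Assign every edge capacity 1; by Menger, the answer equals the max flow.
Path Hall→Exit (+1); total 1.
Path Hall→a→Exit (+1); total 2.
Path Hall→b→Exit (+1); total 3.
Path Hall→d→Exit (+1); total 4.
Path Hall→g→Exit (+1); total 5.
No residual Hall→Exit path; max flow = 5.
Certifying cut of size 5: {Hall→Exit, Hall→a, Hall→b, Hall→d, Hall→g}.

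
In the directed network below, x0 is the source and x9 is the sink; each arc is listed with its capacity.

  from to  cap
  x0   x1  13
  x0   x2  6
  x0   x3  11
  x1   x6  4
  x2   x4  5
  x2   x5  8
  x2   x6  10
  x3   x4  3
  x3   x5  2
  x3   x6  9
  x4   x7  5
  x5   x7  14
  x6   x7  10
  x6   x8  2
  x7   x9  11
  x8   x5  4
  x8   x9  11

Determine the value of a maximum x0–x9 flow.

Augment x0→x1→x6→x7→x9: bottleneck 4, flow now 4.
Augment x0→x2→x4→x7→x9: bottleneck 5, flow now 9.
Augment x0→x2→x5→x7→x9: bottleneck 1, flow now 10.
Augment x0→x3→x5→x7→x9: bottleneck 1, flow now 11.
Augment x0→x3→x6→x8→x9: bottleneck 2, flow now 13.
No augmenting path remains; maximum flow = 13.
In the residual graph, reachable from x0: {x0, x1, x2, x3, x4, x5, x6, x7}.
Min-cut edges: x6→x8 (2), x7→x9 (11); capacity 2 + 11 = 13.
This cut is saturated, so no flow can exceed 13.

13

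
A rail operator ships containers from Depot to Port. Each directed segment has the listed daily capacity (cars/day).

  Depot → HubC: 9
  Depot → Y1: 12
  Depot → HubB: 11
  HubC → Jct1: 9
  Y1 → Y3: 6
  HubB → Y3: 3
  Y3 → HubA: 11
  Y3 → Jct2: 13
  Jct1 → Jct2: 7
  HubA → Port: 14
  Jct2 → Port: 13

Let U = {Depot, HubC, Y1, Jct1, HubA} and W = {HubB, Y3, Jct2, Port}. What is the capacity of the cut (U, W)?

38

Edges leaving {Depot, HubC, Y1, Jct1, HubA}: Depot→HubB (11), Y1→Y3 (6), Jct1→Jct2 (7), HubA→Port (14).
Cut capacity = 11 + 6 + 7 + 14 = 38.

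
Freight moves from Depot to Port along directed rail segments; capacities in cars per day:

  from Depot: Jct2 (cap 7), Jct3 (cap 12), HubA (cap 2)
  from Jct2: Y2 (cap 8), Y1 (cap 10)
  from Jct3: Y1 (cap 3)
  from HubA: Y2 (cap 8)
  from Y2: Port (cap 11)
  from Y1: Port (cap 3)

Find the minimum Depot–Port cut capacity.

Augment Depot→Jct2→Y2→Port: bottleneck 7, flow now 7.
Augment Depot→Jct3→Y1→Port: bottleneck 3, flow now 10.
Augment Depot→HubA→Y2→Port: bottleneck 2, flow now 12.
No augmenting path remains; maximum flow = 12.
By max-flow min-cut, the minimum cut capacity equals the max flow.
In the residual graph, reachable from Depot: {Depot, Jct3}.
Min-cut edges: Depot→Jct2 (7), Depot→HubA (2), Jct3→Y1 (3); capacity 7 + 2 + 3 = 12.

12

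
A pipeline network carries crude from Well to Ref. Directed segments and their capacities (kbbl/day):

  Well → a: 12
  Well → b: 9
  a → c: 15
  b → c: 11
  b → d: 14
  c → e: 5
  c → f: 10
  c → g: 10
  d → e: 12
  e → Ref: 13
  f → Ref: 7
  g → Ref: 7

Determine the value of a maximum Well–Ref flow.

Augment Well→a→c→e→Ref: bottleneck 5, flow now 5.
Augment Well→a→c→f→Ref: bottleneck 7, flow now 12.
Augment Well→b→c→g→Ref: bottleneck 7, flow now 19.
Augment Well→b→d→e→Ref: bottleneck 2, flow now 21.
No augmenting path remains; maximum flow = 21.
In the residual graph, reachable from Well: {Well}.
Min-cut edges: Well→a (12), Well→b (9); capacity 12 + 9 = 21.
This cut is saturated, so no flow can exceed 21.

21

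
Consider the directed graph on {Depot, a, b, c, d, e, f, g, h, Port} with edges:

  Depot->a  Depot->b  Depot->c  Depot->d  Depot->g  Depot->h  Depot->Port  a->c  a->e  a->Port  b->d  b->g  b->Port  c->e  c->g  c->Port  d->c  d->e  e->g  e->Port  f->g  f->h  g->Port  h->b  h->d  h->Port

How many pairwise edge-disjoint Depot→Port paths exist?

7

Assign every edge capacity 1; by Menger, the answer equals the max flow.
Path Depot→Port (+1); total 1.
Path Depot→a→Port (+1); total 2.
Path Depot→b→Port (+1); total 3.
Path Depot→c→Port (+1); total 4.
Path Depot→g→Port (+1); total 5.
Path Depot→h→Port (+1); total 6.
Path Depot→d→e→Port (+1); total 7.
No residual Depot→Port path; max flow = 7.
Certifying cut of size 7: {Depot→Port, Depot→a, Depot→b, Depot→c, Depot→d, Depot→g, Depot→h}.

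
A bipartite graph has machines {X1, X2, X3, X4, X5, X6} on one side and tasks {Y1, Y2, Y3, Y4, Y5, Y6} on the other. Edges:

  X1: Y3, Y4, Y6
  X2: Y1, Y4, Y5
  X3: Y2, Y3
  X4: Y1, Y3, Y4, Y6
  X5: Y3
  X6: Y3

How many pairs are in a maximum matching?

Unit-capacity flow: source→left, listed edges, right→sink; max matching = max flow.
Augmenting path X1→Y3 (+1); matched 1.
Augmenting path X2→Y1 (+1); matched 2.
Augmenting path X3→Y2 (+1); matched 3.
Augmenting path X4→Y4 (+1); matched 4.
Augmenting path X5→Y3→X1→Y6 (+1); matched 5.
No augmenting path remains; maximum matching = 5.
König certificate: {X1, X2, X3, X4, Y3} is a vertex cover of size 5 (every listed pair touches it), so no matching can be larger.

5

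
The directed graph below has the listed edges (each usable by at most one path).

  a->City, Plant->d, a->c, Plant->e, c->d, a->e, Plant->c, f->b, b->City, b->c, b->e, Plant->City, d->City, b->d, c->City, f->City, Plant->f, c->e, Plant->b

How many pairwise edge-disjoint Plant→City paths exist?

Assign every edge capacity 1; by Menger, the answer equals the max flow.
Path Plant→City (+1); total 1.
Path Plant→b→City (+1); total 2.
Path Plant→c→City (+1); total 3.
Path Plant→d→City (+1); total 4.
Path Plant→f→City (+1); total 5.
No residual Plant→City path; max flow = 5.
Certifying cut of size 5: {Plant→City, Plant→b, Plant→c, Plant→d, Plant→f}.

5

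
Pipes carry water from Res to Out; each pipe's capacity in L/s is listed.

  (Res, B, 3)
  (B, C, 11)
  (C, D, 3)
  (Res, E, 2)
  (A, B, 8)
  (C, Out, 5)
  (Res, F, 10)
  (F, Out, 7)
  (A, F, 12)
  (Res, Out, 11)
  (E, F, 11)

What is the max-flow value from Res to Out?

Augment Res→Out: bottleneck 11, flow now 11.
Augment Res→F→Out: bottleneck 7, flow now 18.
Augment Res→B→C→Out: bottleneck 3, flow now 21.
No augmenting path remains; maximum flow = 21.
In the residual graph, reachable from Res: {Res, E, F}.
Min-cut edges: Res→B (3), Res→Out (11), F→Out (7); capacity 3 + 11 + 7 = 21.
This cut is saturated, so no flow can exceed 21.

21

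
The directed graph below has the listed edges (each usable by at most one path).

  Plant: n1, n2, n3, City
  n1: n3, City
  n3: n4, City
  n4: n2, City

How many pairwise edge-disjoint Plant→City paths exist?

3

Assign every edge capacity 1; by Menger, the answer equals the max flow.
Path Plant→City (+1); total 1.
Path Plant→n1→City (+1); total 2.
Path Plant→n3→City (+1); total 3.
No residual Plant→City path; max flow = 3.
Certifying cut of size 3: {Plant→City, Plant→n1, Plant→n3}.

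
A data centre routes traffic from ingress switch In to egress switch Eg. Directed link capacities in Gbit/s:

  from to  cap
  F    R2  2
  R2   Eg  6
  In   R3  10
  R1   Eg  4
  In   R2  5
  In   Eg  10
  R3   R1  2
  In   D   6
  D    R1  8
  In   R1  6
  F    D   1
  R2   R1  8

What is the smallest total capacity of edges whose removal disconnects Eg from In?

19

Augment In→Eg: bottleneck 10, flow now 10.
Augment In→R2→Eg: bottleneck 5, flow now 15.
Augment In→R1→Eg: bottleneck 4, flow now 19.
No augmenting path remains; maximum flow = 19.
By max-flow min-cut, the minimum cut capacity equals the max flow.
In the residual graph, reachable from In: {In, D, R3, R1}.
Min-cut edges: In→R2 (5), In→Eg (10), R1→Eg (4); capacity 5 + 10 + 4 = 19.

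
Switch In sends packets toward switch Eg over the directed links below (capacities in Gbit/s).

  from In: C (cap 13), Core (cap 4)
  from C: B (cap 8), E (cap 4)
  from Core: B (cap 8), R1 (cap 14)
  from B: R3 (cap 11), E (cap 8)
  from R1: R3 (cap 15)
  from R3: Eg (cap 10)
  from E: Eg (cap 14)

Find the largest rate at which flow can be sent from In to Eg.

Augment In→C→E→Eg: bottleneck 4, flow now 4.
Augment In→C→B→R3→Eg: bottleneck 8, flow now 12.
Augment In→Core→B→R3→Eg: bottleneck 2, flow now 14.
Augment In→Core→B→E→Eg: bottleneck 2, flow now 16.
No augmenting path remains; maximum flow = 16.
In the residual graph, reachable from In: {In, C}.
Min-cut edges: In→Core (4), C→B (8), C→E (4); capacity 4 + 8 + 4 = 16.
This cut is saturated, so no flow can exceed 16.

16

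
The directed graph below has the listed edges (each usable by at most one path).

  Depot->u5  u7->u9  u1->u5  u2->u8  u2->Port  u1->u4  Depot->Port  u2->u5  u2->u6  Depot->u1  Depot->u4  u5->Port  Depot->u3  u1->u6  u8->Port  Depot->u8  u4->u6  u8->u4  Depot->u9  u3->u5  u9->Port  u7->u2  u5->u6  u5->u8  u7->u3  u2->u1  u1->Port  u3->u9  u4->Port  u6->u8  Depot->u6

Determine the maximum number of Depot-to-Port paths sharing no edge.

Assign every edge capacity 1; by Menger, the answer equals the max flow.
Path Depot→Port (+1); total 1.
Path Depot→u1→Port (+1); total 2.
Path Depot→u4→Port (+1); total 3.
Path Depot→u5→Port (+1); total 4.
Path Depot→u8→Port (+1); total 5.
Path Depot→u9→Port (+1); total 6.
No residual Depot→Port path; max flow = 6.
Certifying cut of size 6: {Depot→Port, Depot→u1, u4→Port, u5→Port, u8→Port, u9→Port}.

6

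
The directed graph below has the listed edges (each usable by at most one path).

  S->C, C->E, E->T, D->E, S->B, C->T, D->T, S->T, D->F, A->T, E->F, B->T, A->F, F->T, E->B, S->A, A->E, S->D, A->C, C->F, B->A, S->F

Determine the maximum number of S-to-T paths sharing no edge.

Assign every edge capacity 1; by Menger, the answer equals the max flow.
Path S→T (+1); total 1.
Path S→A→T (+1); total 2.
Path S→B→T (+1); total 3.
Path S→C→T (+1); total 4.
Path S→D→T (+1); total 5.
Path S→F→T (+1); total 6.
No residual S→T path; max flow = 6.
Certifying cut of size 6: {S→A, S→B, S→C, S→D, S→F, S→T}.

6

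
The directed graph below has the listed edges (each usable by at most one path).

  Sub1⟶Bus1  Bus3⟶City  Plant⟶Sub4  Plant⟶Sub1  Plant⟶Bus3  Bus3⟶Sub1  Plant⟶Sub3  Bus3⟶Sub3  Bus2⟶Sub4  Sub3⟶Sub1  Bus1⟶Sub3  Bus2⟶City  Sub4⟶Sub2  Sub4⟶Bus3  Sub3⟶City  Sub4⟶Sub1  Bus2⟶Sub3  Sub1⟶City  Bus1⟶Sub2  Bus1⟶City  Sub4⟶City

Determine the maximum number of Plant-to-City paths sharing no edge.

4

Assign every edge capacity 1; by Menger, the answer equals the max flow.
Path Plant→Sub4→City (+1); total 1.
Path Plant→Bus3→City (+1); total 2.
Path Plant→Sub1→City (+1); total 3.
Path Plant→Sub3→City (+1); total 4.
No residual Plant→City path; max flow = 4.
Certifying cut of size 4: {Plant→Bus3, Plant→Sub1, Plant→Sub3, Plant→Sub4}.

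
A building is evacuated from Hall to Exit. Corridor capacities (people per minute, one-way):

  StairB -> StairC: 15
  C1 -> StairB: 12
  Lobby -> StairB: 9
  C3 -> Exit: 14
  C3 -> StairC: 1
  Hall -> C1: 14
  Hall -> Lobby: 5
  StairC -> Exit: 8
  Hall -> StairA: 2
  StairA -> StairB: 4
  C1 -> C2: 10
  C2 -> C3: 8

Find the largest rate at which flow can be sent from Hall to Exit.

16

Augment Hall→StairA→StairB→StairC→Exit: bottleneck 2, flow now 2.
Augment Hall→Lobby→StairB→StairC→Exit: bottleneck 5, flow now 7.
Augment Hall→C1→StairB→StairC→Exit: bottleneck 1, flow now 8.
Augment Hall→C1→C2→C3→Exit: bottleneck 8, flow now 16.
No augmenting path remains; maximum flow = 16.
In the residual graph, reachable from Hall: {Hall, StairA, Lobby, C1, StairB, C2, StairC}.
Min-cut edges: C2→C3 (8), StairC→Exit (8); capacity 8 + 8 = 16.
This cut is saturated, so no flow can exceed 16.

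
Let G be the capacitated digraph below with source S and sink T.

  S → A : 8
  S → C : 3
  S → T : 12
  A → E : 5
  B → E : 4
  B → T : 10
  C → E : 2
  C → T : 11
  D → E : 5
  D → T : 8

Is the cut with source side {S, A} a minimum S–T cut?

No — its capacity is 20, but the minimum cut has capacity 15.

Given cut capacity: 3 + 12 + 5 = 20.
Augment S→T: bottleneck 12, flow now 12.
Augment S→C→T: bottleneck 3, flow now 15.
No augmenting path remains; maximum flow = 15.
In the residual graph, reachable from S: {S, A, E}.
Min-cut edges: S→C (3), S→T (12); capacity 3 + 12 = 15.
Cut capacity 20 exceeds the max flow 15, so it is not minimum.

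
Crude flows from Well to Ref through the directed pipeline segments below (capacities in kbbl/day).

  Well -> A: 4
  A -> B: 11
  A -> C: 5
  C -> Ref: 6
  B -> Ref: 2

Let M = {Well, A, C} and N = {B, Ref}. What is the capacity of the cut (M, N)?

17

Edges leaving {Well, A, C}: A→B (11), C→Ref (6).
Cut capacity = 11 + 6 = 17.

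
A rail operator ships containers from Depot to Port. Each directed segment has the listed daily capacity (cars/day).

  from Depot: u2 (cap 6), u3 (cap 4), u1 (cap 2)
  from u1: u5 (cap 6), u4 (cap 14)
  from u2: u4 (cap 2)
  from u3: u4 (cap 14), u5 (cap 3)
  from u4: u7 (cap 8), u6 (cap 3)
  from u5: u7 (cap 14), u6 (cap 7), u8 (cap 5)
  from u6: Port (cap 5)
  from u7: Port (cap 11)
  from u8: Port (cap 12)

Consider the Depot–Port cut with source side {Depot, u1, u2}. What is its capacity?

Edges leaving {Depot, u1, u2}: Depot→u3 (4), u1→u4 (14), u1→u5 (6), u2→u4 (2).
Cut capacity = 4 + 14 + 6 + 2 = 26.

26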